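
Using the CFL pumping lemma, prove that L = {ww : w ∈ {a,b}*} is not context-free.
Assume for contradiction that L is context-free, and let p ≥ 1 be the pumping length given by the pumping lemma for CFLs.
Choose s = a^p b^p a^p b^p. Then s ∈ L (take w = a^p b^p) and |s| = 4p ≥ p.
By the CFL pumping lemma, s = uvxyz for some u, v, x, y, z with |vxy| ≤ p, |vy| ≥ 1, and uv^i xy^i z ∈ L for every i ≥ 0.

Write s as four blocks A₁ B₁ A₂ B₂ with A₁ = A₂ = a^p and B₁ = B₂ = b^p. Since |vxy| ≤ p, the window vxy lies inside at most two adjacent blocks. Take i = 0 and let t = uxz, so |t| = 4p − |vy| with 1 ≤ |vy| ≤ p. If |t| is odd, t ∉ L immediately, so assume |vy| is even (hence |vy| ≥ 2) and |t|/2 = 2p − |vy|/2, which satisfies p ≤ |t|/2 ≤ 2p − 1.

Case 1 (vxy inside A₁B₁): t = a^(p−j) b^(p−l) a^p b^p with j + l = |vy|. The second half of t has length < 2p, so it is a suffix of the trailing a^p b^p and ends in b; the first half is a^(p−j) b^(p−l) a^((j+l)/2), which ends in a because (j+l)/2 ≥ 1. The halves differ, so t ∉ L.

Case 2 (vxy inside B₁A₂, straddling the middle): t = a^p b^(p−j) a^(p−l) b^p with j + l = |vy|. If t = ww, then w is a prefix of t of length ≥ p, so w begins with a^p; and w is a suffix of t of length ≥ p, so w ends with b^p. That forces |w| ≥ 2p, contradicting |w| = |t|/2 ≤ 2p − 1. So t ∉ L.

Case 3 (vxy inside A₂B₂): t = a^p b^p a^(p−j) b^(p−l) with j + l = |vy|. The first half of t is a prefix of a^p b^p, so it begins with a; the second half is b^((j+l)/2) a^(p−j) b^(p−l), which begins with b. The halves differ, so t ∉ L.

In every case uv⁰xy⁰z = uxz ∉ L.

This contradicts the CFL pumping lemma, which requires uv^i xy^i z ∈ L for all i ≥ 0.
Hence L = {ww : w ∈ {a,b}*} is not context-free. ∎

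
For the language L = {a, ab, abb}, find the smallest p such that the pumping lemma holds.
p = 4

For a finite language L, the pumping lemma holds vacuously if p > max|s| for s ∈ L.

The longest string in L = {a, ab, abb} has length 3.
If p = 4, then no string s ∈ L has |s| ≥ p, so the condition is vacuously true.

The minimum pumping length is p = 4.

Why no smaller p works: for any p ≤ 3, the longest string s ∈ L has |s| = 3 ≥ p, so it would
have to be pumpable; but pumping up (i = 2, 3, ...) produces ever longer strings, which cannot all lie in the
finite language L. So the pumping property fails for every p ≤ 3.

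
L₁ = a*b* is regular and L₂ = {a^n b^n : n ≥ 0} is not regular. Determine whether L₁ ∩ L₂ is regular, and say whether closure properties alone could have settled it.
No — L₁ ∩ L₂ is not regular.

Every string a^n b^n already lies in a*b*, so L₁ ∩ L₂ = {a^n b^n : n ≥ 0} = L₂ itself, which is the standard non-regular language (pump s = a^p b^p).

Note that the bare facts "L₁ regular, L₂ non-regular" do not settle the question by themselves: the closure of regular languages under ∪, ∩, complement and difference applies only when BOTH operands are regular. With a non-regular operand the result can come out regular or non-regular depending on the specific languages, so one has to work out L₁ ∩ L₂ for this particular pair, as above.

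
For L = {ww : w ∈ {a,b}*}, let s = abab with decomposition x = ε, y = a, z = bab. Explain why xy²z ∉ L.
xy²z = aabab ∉ L

Pumping with i = 2 replaces y = a by y² = aa:
- Original: s = xyz = abab; abab splits into halves ab · ab, which are equal, so it is in L (w = ab)
- Pumped: xy²z = ε · aa · bab = aabab
- aabab has odd length 5, so it cannot be written as ww and is not in L

The pumping lemma would require xy²z ∈ L, so this decomposition yields a contradiction.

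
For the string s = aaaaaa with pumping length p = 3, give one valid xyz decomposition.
x = '', y = 'aa', z = 'aaaa'

For s = aaaaaa and p = 3, one valid decomposition is:
- x = '' (length 0)
- y = 'aa' (length 2)
- z = 'aaaa' (length 4)

Verification:
- xyz = '' + 'aa' + 'aaaa' = aaaaaa ✓
- |xy| = 2 ≤ 3 ✓
- |y| = 2 > 0 ✓

All pumping lemma constraints are satisfied.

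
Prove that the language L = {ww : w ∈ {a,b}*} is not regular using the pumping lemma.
Assume for contradiction that L is regular, and let p ≥ 1 be the pumping length given by the pumping lemma.
Choose s = a^p b a^p b. Then s ∈ L (take w = a^p b) and |s| = 2p + 2 ≥ p.
By the pumping lemma, s = xyz for some x, y, z with |xy| ≤ p, |y| ≥ 1, and xy^i z ∈ L for every i ≥ 0.
Since |xy| ≤ p and the first p symbols of s are all a's, y = a^k for some k with 1 ≤ k ≤ p.

Take i = 2: t = xy²z = a^(p + k) b a^p b.
Suppose t = uu for some string u. The string t contains exactly two b's and ends in b, so u contains exactly one b and ends in b; hence u = a^j b for some j, and uu = a^j b a^j b. Comparing with t = a^(p + k) b a^p b forces j = p + k (first block) and j = p (second block), which is impossible since k ≥ 1. So t ∉ L.

This contradicts the pumping lemma, which requires xy^i z ∈ L for all i ≥ 0.
Hence L = {ww : w ∈ {a,b}*} is not regular. ∎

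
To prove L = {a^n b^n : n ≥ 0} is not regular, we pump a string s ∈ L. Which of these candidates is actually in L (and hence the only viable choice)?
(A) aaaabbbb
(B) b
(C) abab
(A) aaaabbbb

The pumping lemma is applied to a string s that lies in L, so first check membership of each option:
- (A) aaaabbbb = a^4 b^4 has equal counts (4 = 4), so it is in L ✓
- (B) b has 0 a's and 1 b's; 0 ≠ 1, so it is not in L ✗
- (C) abab has an a after a b, so it is not of the form a^n b^n and is not in L ✗

Only (A) aaaabbbb is in L, so it is the only candidate that could play the role of s.
(In a complete proof one picks s in terms of the pumping length p so that |s| ≥ p is guaranteed; a fixed string like aaaabbbb illustrates the shape of such an s.)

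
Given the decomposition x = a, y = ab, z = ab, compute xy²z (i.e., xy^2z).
aababab

Given x = 'a', y = 'ab', z = 'ab' and i = 2:

xy^2z = x + y·y·...·y (2 times) + z
       = 'a' + 'ab'^2 + 'ab'
       = 'a' + 'abab' + 'ab'
       = 'aababab'

The pumped string is 'aababab' with length 7.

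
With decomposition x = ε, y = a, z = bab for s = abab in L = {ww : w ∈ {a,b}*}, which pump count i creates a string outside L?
i = 3

xy³z = ε · aaa · bab = aaabab; aaabab has length 6; its halves are aaa and bab, which differ, so it is not in L.
(Other choices also work, e.g. i = 0, 2; only i = 1 is guaranteed to stay in L since xy¹z = s.)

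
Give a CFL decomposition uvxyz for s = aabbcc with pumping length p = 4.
u='a', v='a', x='bb', y='c', z='c'

For s = aabbcc with pumping length p = 4:

One valid decomposition:
- u = 'a'
- v = 'a'
- x = 'bb'
- y = 'c'
- z = 'c'

Verification:
- uvxyz = 'a' + 'a' + 'bb' + 'c' + 'c' = aabbcc ✓
- |vxy| = |'abbc'| = 4 ≤ 4 ✓
- |vy| = |'ac'| = 2 > 0 ✓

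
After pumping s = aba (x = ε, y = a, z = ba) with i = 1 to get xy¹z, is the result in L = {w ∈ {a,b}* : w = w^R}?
Yes

xy¹z = ε · a · ba = aba.
aba reversed is aba, the same string, so it is a palindrome and is in L.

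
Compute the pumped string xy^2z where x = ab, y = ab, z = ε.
ababab

Given x = 'ab', y = 'ab', z = '' and i = 2:

xy^2z = x + y·y·...·y (2 times) + z
       = 'ab' + 'ab'^2 + ''
       = 'ab' + 'abab' + ''
       = 'ababab'

The pumped string is 'ababab' with length 6.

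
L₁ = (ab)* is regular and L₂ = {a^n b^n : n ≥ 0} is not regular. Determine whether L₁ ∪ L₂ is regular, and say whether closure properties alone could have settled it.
No — L₁ ∪ L₂ is not regular.

Let U = (ab)* ∪ {a^n b^n}. If U were regular, then U ∩ aa*bb* would be regular (closure under intersection with a regular language). But (ab)* ∩ aa*bb* = {ab} and {a^n b^n} ∩ aa*bb* = {a^n b^n : n ≥ 1}, so U ∩ aa*bb* = {a^n b^n : n ≥ 1}, which is not regular. Hence U is not regular.

Note that the bare facts "L₁ regular, L₂ non-regular" do not settle the question by themselves: the closure of regular languages under ∪, ∩, complement and difference applies only when BOTH operands are regular. With a non-regular operand the result can come out regular or non-regular depending on the specific languages, so one has to work out L₁ ∪ L₂ for this particular pair, as above.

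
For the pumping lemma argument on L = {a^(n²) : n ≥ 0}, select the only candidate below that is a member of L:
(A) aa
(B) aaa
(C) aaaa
(C) aaaa

The pumping lemma is applied to a string s that lies in L, so first check membership of each option:
- (A) aa has length 2, strictly between 1² = 1 and 2² = 4, so it is not in L ✗
- (B) aaa has length 3, strictly between 1² = 1 and 2² = 4, so it is not in L ✗
- (C) aaaa has length 4 = 2², a perfect square, so it is in L ✓

Only (C) aaaa is in L, so it is the only candidate that could play the role of s.
(In a complete proof one picks s in terms of the pumping length p so that |s| ≥ p is guaranteed; a fixed string like aaaa illustrates the shape of such an s.)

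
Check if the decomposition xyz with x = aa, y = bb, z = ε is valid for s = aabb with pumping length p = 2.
Violated: |xy| ≤ p

The decomposition x = aa, y = bb, z = ε for s = aabb with p = 2
violates the constraint: |xy| ≤ p

|xy| = |aabb| = 4 > 2 = p. The decomposition puts too many characters in xy.

Pumping lemma constraints:
1. xyz = s (decomposition is valid)
2. |xy| ≤ p
3. |y| > 0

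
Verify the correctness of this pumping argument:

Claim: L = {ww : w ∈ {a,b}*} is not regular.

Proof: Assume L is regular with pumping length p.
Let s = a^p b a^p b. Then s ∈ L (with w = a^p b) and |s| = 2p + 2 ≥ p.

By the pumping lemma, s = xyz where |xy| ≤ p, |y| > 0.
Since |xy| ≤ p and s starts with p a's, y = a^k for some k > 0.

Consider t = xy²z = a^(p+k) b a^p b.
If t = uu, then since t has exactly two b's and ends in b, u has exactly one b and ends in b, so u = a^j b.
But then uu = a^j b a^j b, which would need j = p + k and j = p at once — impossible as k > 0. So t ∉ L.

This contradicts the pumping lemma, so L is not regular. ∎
The proof is correct.

This proof is valid because:
1. s = a^p b a^p b is in L and is chosen in terms of p, so |s| ≥ p holds for every p
2. The decomposition analysis is correct: |xy| ≤ p forces y to lie inside the leading a's
3. The contradiction is valid: the argument shows a^(p+k) b a^p b cannot be split into two equal halves
4. The conclusion follows logically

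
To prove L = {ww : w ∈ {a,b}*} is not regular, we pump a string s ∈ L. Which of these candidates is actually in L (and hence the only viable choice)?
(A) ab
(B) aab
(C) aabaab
(C) aabaab

The pumping lemma is applied to a string s that lies in L, so first check membership of each option:
- (A) ab has length 2; its halves are a and b, which differ, so it is not in L ✗
- (B) aab has odd length 3, so it cannot be written as ww and is not in L ✗
- (C) aabaab splits into halves aab · aab, which are equal, so it is in L (w = aab) ✓

Only (C) aabaab is in L, so it is the only candidate that could play the role of s.
(In a complete proof one picks s in terms of the pumping length p so that |s| ≥ p is guaranteed; a fixed string like aabaab illustrates the shape of such an s.)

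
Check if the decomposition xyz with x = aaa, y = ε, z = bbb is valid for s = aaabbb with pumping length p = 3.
Violated: |y| > 0

The decomposition x = aaa, y = ε, z = bbb for s = aaabbb with p = 3
violates the constraint: |y| > 0

|y| = 0, but the pumping lemma requires |y| > 0 (y must be non-empty).

Pumping lemma constraints:
1. xyz = s (decomposition is valid)
2. |xy| ≤ p
3. |y| > 0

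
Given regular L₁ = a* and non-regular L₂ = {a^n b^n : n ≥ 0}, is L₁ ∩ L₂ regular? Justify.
Yes — L₁ ∩ L₂ is regular.

A string of a* contains no b's, and the only string of {a^n b^n} with no b's is ε (n = 0). So L₁ ∩ L₂ = {ε}, a finite language, which is regular.

Note that the bare facts "L₁ regular, L₂ non-regular" do not settle the question by themselves: the closure of regular languages under ∪, ∩, complement and difference applies only when BOTH operands are regular. With a non-regular operand the result can come out regular or non-regular depending on the specific languages, so one has to work out L₁ ∩ L₂ for this particular pair, as above.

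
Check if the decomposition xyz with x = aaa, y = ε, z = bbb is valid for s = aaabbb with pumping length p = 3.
Violated: |y| > 0

The decomposition x = aaa, y = ε, z = bbb for s = aaabbb with p = 3
violates the constraint: |y| > 0

|y| = 0, but the pumping lemma requires |y| > 0 (y must be non-empty).

Pumping lemma constraints:
1. xyz = s (decomposition is valid)
2. |xy| ≤ p
3. |y| > 0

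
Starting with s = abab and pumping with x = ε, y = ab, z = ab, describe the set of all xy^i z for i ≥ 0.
{xy^i z : i ≥ 0} = {(ab)^(i+1) : i ≥ 0} = {ab, abab, ababab, ...}

With x = ε, y = ab, z = ab: Pumping 'ab' gives strings of alternating a's and b's.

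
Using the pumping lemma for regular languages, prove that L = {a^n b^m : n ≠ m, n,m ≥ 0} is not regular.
Assume for contradiction that L is regular, and let p ≥ 1 be the pumping length given by the pumping lemma.
Choose s = a^p b^(p + p!). Then s ∈ L because p ≠ p + p! (as p! ≥ 1), and |s| ≥ p.
By the pumping lemma, s = xyz for some x, y, z with |xy| ≤ p, |y| ≥ 1, and xy^i z ∈ L for every i ≥ 0.
Since |xy| ≤ p and the first p symbols of s are all a's, y = a^k for some k with 1 ≤ k ≤ p.
For every i ≥ 0, xy^i z = a^(p + (i − 1)k) b^(p + p!).

Because 1 ≤ k ≤ p, k divides p!. Let t = p!/k (a positive integer) and take i = t + 1.
Then the number of a's is p + tk = p + p!, which equals the number of b's.
So xy^(t+1) z = a^(p + p!) b^(p + p!) has equally many a's and b's and is NOT in L.

This contradicts the pumping lemma, which requires xy^i z ∈ L for all i ≥ 0.
Hence L = {a^n b^m : n ≠ m, n,m ≥ 0} is not regular. ∎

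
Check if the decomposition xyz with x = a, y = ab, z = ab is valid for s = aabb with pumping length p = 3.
Violated: xyz = s

The decomposition x = a, y = ab, z = ab for s = aabb with p = 3
violates the constraint: xyz = s

xyz = 'a' + 'ab' + 'ab' = 'aabab' ≠ 'aabb' = s. The decomposition doesn't reconstruct s.

Pumping lemma constraints:
1. xyz = s (decomposition is valid)
2. |xy| ≤ p
3. |y| > 0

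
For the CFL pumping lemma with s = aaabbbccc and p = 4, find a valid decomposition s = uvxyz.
u='aa', v='a', x='bb', y='b', z='ccc'

For s = aaabbbccc with pumping length p = 4:

One valid decomposition:
- u = 'aa'
- v = 'a'
- x = 'bb'
- y = 'b'
- z = 'ccc'

Verification:
- uvxyz = 'aa' + 'a' + 'bb' + 'b' + 'ccc' = aaabbbccc ✓
- |vxy| = |'abbb'| = 4 ≤ 4 ✓
- |vy| = |'ab'| = 2 > 0 ✓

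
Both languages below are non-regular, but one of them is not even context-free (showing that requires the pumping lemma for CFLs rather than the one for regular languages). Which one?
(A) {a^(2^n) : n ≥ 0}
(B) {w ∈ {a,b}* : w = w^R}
(A) {a^(2^n) : n ≥ 0}

(A) {a^(2^n) : n ≥ 0} requires the CFL pumping lemma.

- {w ∈ {a,b}* : w = w^R} is context-free (but not regular)
  • Can be shown non-regular with the regular pumping lemma
  • After pumping, the string is no longer symmetric

- {a^(2^n) : n ≥ 0} is NOT context-free
  • Requires the CFL pumping lemma to prove
  • Gaps between powers of 2 grow exponentially

The CFL pumping lemma is "stronger" in that it can prove non-membership
in the larger class of context-free languages.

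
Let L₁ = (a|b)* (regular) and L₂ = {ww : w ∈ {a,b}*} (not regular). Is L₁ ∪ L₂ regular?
Yes — L₁ ∪ L₂ is regular.

{ww} ⊆ (a|b)*, so L₁ ∪ L₂ = (a|b)*, which is regular.

Note that the bare facts "L₁ regular, L₂ non-regular" do not settle the question by themselves: the closure of regular languages under ∪, ∩, complement and difference applies only when BOTH operands are regular. With a non-regular operand the result can come out regular or non-regular depending on the specific languages, so one has to work out L₁ ∪ L₂ for this particular pair, as above.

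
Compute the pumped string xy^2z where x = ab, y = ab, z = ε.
ababab

Given x = 'ab', y = 'ab', z = '' and i = 2:

xy^2z = x + y·y·...·y (2 times) + z
       = 'ab' + 'ab'^2 + ''
       = 'ab' + 'abab' + ''
       = 'ababab'

The pumped string is 'ababab' with length 6.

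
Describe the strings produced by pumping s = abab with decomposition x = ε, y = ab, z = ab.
{xy^i z : i ≥ 0} = {(ab)^(i+1) : i ≥ 0} = {ab, abab, ababab, ...}

With x = ε, y = ab, z = ab: Pumping 'ab' gives strings of alternating a's and b's.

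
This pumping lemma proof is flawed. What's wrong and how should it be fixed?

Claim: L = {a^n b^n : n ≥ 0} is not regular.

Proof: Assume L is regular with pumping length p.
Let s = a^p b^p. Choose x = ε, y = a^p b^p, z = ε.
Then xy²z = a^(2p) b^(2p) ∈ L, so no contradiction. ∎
Error: The decomposition violates |xy| ≤ p. With y = a^p b^p, |xy| = |y| = 2p > p. (The proof also miscomputes xy²z, which would be a^p b^p a^p b^p rather than a^(2p) b^(2p), and it wrongly treats one harmless decomposition as settling the matter — the prover does not get to choose the decomposition.)

Correction: The pumping lemma requires |xy| ≤ p, and the argument must handle every decomposition satisfying |xy| ≤ p, |y| ≥ 1. Since s starts with p a's, any such y consists only of a's, say y = a^k with k ≥ 1. Then xy²z = a^(p+k) b^p has unequal numbers of a's and b's, so xy²z ∉ L — the required contradiction.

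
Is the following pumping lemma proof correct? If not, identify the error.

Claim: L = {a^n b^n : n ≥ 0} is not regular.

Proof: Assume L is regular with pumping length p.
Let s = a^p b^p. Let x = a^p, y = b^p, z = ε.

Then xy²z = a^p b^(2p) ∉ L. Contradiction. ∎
The proof is INCORRECT.

Error: The decomposition violates |xy| ≤ p.
With x = a^p and y = b^p, we have |xy| = 2p > p.
The pumping lemma requires |xy| ≤ p, so y must be within the first p characters.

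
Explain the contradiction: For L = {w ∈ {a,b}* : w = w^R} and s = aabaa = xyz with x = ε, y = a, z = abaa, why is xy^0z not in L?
xy⁰z = abaa ∉ L

Pumping with i = 0 replaces y = a by y⁰ = ε:
- Original: s = xyz = aabaa; aabaa reversed is aabaa, the same string, so it is a palindrome and is in L
- Pumped: xy⁰z = ε · ε · abaa = abaa
- abaa reversed is aaba ≠ abaa, so it is not a palindrome and is not in L

The pumping lemma would require xy⁰z ∈ L, so this decomposition yields a contradiction.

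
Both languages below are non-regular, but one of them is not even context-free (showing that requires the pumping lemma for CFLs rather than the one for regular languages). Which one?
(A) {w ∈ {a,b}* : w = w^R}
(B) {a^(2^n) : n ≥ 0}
(B) {a^(2^n) : n ≥ 0}

(B) {a^(2^n) : n ≥ 0} requires the CFL pumping lemma.

- {w ∈ {a,b}* : w = w^R} is context-free (but not regular)
  • Can be shown non-regular with the regular pumping lemma
  • After pumping, the string is no longer symmetric

- {a^(2^n) : n ≥ 0} is NOT context-free
  • Requires the CFL pumping lemma to prove
  • Gaps between powers of 2 grow exponentially

The CFL pumping lemma is "stronger" in that it can prove non-membership
in the larger class of context-free languages.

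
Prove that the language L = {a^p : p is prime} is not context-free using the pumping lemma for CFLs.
Assume for contradiction that L is context-free, and let p ≥ 1 be the pumping length given by the pumping lemma for CFLs.
Choose a prime q with q ≥ p and let s = a^q. Then s ∈ L and |s| = q ≥ p.
By the CFL pumping lemma, s = uvxyz for some u, v, x, y, z with |vxy| ≤ p, |vy| ≥ 1, and uv^i xy^i z ∈ L for every i ≥ 0.
All symbols are a's, so only lengths matter: let k = |vy|, with 1 ≤ k ≤ p. Then |uv^i xy^i z| = q + (i − 1)k.

Take i = q + 1: the length is q + qk = q(k + 1).
Both factors satisfy q ≥ 2 and k + 1 ≥ 2, so q(k + 1) is composite and uv^(q+1) xy^(q+1) z ∉ L.

This contradicts the CFL pumping lemma, which requires uv^i xy^i z ∈ L for all i ≥ 0.
Hence L = {a^p : p is prime} is not context-free. ∎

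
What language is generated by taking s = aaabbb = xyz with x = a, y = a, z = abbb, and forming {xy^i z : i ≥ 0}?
{xy^i z : i ≥ 0} = {a^(2+i) b^3 : i ≥ 0} = {aabbb, aaabbb, aaaabbb, ...}

With x = a, y = a, z = abbb: Starting with aaabbb and pumping the second 'a', we get strings with 2+i a's followed by 3 b's for i = 0, 1, 2, ...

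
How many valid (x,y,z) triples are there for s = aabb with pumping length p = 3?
6

For s = 'aabb' with pumping length p = 3:

Constraints: |xy| ≤ 3, |y| > 0

Valid decompositions (|xy| ≤ p, |y| ≥ 1):
  • x='', y='a', z='abb'
  • x='a', y='a', z='bb'
  • x='', y='aa', z='bb'
  • x='aa', y='b', z='b'
  • x='a', y='ab', z='b'
  • x='', y='aab', z='b'

Total count: 6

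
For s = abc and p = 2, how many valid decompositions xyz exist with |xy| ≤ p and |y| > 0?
3

For s = 'abc' with pumping length p = 2:

Constraints: |xy| ≤ 2, |y| > 0

Valid decompositions (|xy| ≤ p, |y| ≥ 1):
  • x='', y='a', z='bc'
  • x='a', y='b', z='c'
  • x='', y='ab', z='c'

Total count: 3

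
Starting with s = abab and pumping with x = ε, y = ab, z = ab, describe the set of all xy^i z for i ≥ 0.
{xy^i z : i ≥ 0} = {(ab)^(i+1) : i ≥ 0} = {ab, abab, ababab, ...}

With x = ε, y = ab, z = ab: Pumping 'ab' gives strings of alternating a's and b's.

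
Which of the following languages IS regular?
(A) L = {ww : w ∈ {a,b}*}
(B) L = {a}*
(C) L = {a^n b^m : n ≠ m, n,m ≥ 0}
(B) {a}*

(B) L = {a}* is regular.

This can be recognized by a finite automaton (DFA/NFA).
Regular expressions like {a}* define regular languages.

The other choices are not regular:
- {a^n b^m : n ≠ m, n,m ≥ 0}: After pumping a's, we can make n = m
- {ww : w ∈ {a,b}*}: After pumping, the two halves no longer match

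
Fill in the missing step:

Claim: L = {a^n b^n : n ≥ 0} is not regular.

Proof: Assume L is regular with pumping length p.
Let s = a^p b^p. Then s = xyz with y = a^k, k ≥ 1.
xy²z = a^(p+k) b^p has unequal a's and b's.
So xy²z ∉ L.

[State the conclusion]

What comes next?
This contradicts the pumping lemma for regular languages,
which guarantees xy^i z ∈ L for all i ≥ 0.

Since our assumption that L is regular leads to a contradiction,
we conclude that L = {a^n b^n : n ≥ 0} is NOT regular. ∎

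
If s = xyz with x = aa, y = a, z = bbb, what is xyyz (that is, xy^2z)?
aaaabbb

Given x = 'aa', y = 'a', z = 'bbb' and i = 2:

xy^2z = x + y·y·...·y (2 times) + z
       = 'aa' + 'a'^2 + 'bbb'
       = 'aa' + 'aa' + 'bbb'
       = 'aaaabbb'

The pumped string is 'aaaabbb' with length 7.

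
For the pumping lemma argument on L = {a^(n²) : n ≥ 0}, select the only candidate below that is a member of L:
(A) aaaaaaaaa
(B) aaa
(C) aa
(A) aaaaaaaaa

The pumping lemma is applied to a string s that lies in L, so first check membership of each option:
- (A) aaaaaaaaa has length 9 = 3², a perfect square, so it is in L ✓
- (B) aaa has length 3, strictly between 1² = 1 and 2² = 4, so it is not in L ✗
- (C) aa has length 2, strictly between 1² = 1 and 2² = 4, so it is not in L ✗

Only (A) aaaaaaaaa is in L, so it is the only candidate that could play the role of s.
(In a complete proof one picks s in terms of the pumping length p so that |s| ≥ p is guaranteed; a fixed string like aaaaaaaaa illustrates the shape of such an s.)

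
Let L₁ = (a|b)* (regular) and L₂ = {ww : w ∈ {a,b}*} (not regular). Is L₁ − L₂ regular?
No — L₁ − L₂ is not regular.

L₁ − L₂ is the complement of {ww} within {a,b}*. If it were regular, its complement {ww} would be regular as well (regular languages are closed under complement) — contradiction. So L₁ − L₂ is not regular.

Note that the bare facts "L₁ regular, L₂ non-regular" do not settle the question by themselves: the closure of regular languages under ∪, ∩, complement and difference applies only when BOTH operands are regular. With a non-regular operand the result can come out regular or non-regular depending on the specific languages, so one has to work out L₁ − L₂ for this particular pair, as above.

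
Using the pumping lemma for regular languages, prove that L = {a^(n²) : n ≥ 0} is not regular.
Assume for contradiction that L is regular, and let p ≥ 1 be the pumping length given by the pumping lemma.
Choose s = a^(p²). Then s ∈ L and |s| = p² ≥ p.
By the pumping lemma, s = xyz for some x, y, z with |xy| ≤ p, |y| ≥ 1, and xy^i z ∈ L for every i ≥ 0.
Here y = a^k for some k with 1 ≤ k ≤ |xy| ≤ p.

Take i = 2: |xy²z| = p² + k.
Now p² < p² + k ≤ p² + p < p² + 2p + 1 = (p + 1)².
So |xy²z| lies strictly between the consecutive squares p² and (p + 1)², hence is not a perfect square, and xy²z ∉ L.

This contradicts the pumping lemma, which requires xy^i z ∈ L for all i ≥ 0.
Hence L = {a^(n²) : n ≥ 0} is not regular. ∎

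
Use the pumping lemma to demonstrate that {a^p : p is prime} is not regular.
Assume for contradiction that L is regular, and let p ≥ 1 be the pumping length given by the pumping lemma.
Choose a prime q with q ≥ p (one exists because there are infinitely many primes) and let s = a^q. Then s ∈ L and |s| = q ≥ p.
By the pumping lemma, s = xyz for some x, y, z with |xy| ≤ p, |y| ≥ 1, and xy^i z ∈ L for every i ≥ 0.
Here y = a^k for some k with 1 ≤ k ≤ p, and xy^i z = a^(q + (i − 1)k) for every i ≥ 0.

Take i = q + 1: |xy^(q+1) z| = q + qk = q(k + 1).
Both factors satisfy q ≥ 2 and k + 1 ≥ 2, so q(k + 1) is composite, and xy^(q+1) z ∉ L.

This contradicts the pumping lemma, which requires xy^i z ∈ L for all i ≥ 0.
Hence L = {a^p : p is prime} is not regular. ∎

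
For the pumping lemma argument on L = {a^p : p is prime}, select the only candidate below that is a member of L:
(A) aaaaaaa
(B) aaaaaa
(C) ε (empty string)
(A) aaaaaaa

The pumping lemma is applied to a string s that lies in L, so first check membership of each option:
- (A) aaaaaaa has length 7, which is prime, so it is in L ✓
- (B) aaaaaa has length 6 = 2 × 3, which is not prime, so it is not in L ✗
- (C) ε has length 0, which is not prime, so it is not in L ✗

Only (A) aaaaaaa is in L, so it is the only candidate that could play the role of s.
(In a complete proof one picks s in terms of the pumping length p so that |s| ≥ p is guaranteed; a fixed string like aaaaaaa illustrates the shape of such an s.)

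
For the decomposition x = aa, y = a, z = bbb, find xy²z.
aaaabbb

Given x = 'aa', y = 'a', z = 'bbb' and i = 2:

xy^2z = x + y·y·...·y (2 times) + z
       = 'aa' + 'a'^2 + 'bbb'
       = 'aa' + 'aa' + 'bbb'
       = 'aaaabbb'

The pumped string is 'aaaabbb' with length 7.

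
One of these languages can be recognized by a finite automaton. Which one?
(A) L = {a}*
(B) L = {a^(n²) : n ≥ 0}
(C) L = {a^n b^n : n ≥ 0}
(A) {a}*

(A) L = {a}* is regular.

This can be recognized by a finite automaton (DFA/NFA).
Regular expressions like {a}* define regular languages.

The other choices are not regular:
- {a^n b^n : n ≥ 0}: After pumping, the number of a's and b's become unequal
- {a^(n²) : n ≥ 0}: After pumping, length is no longer a perfect square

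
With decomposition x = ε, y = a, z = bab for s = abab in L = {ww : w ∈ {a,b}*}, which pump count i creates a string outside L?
i = 3

xy³z = ε · aaa · bab = aaabab; aaabab has length 6; its halves are aaa and bab, which differ, so it is not in L.
(Other choices also work, e.g. i = 0, 2; only i = 1 is guaranteed to stay in L since xy¹z = s.)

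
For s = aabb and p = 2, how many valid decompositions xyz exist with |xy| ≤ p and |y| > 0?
3

For s = 'aabb' with pumping length p = 2:

Constraints: |xy| ≤ 2, |y| > 0

Valid decompositions (|xy| ≤ p, |y| ≥ 1):
  • x='', y='a', z='abb'
  • x='a', y='a', z='bb'
  • x='', y='aa', z='bb'

Total count: 3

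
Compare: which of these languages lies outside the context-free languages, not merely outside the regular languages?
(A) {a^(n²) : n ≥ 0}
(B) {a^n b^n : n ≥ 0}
(A) {a^(n²) : n ≥ 0}

(A) {a^(n²) : n ≥ 0} requires the CFL pumping lemma.

- {a^n b^n : n ≥ 0} is context-free (but not regular)
  • Can be shown non-regular with the regular pumping lemma
  • After pumping, the number of a's and b's become unequal

- {a^(n²) : n ≥ 0} is NOT context-free
  • Requires the CFL pumping lemma to prove
  • Gaps between squares grow unboundedly

The CFL pumping lemma is "stronger" in that it can prove non-membership
in the larger class of context-free languages.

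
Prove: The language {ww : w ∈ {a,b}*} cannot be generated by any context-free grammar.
Assume for contradiction that L is context-free, and let p ≥ 1 be the pumping length given by the pumping lemma for CFLs.
Choose s = a^p b^p a^p b^p. Then s ∈ L (take w = a^p b^p) and |s| = 4p ≥ p.
By the CFL pumping lemma, s = uvxyz for some u, v, x, y, z with |vxy| ≤ p, |vy| ≥ 1, and uv^i xy^i z ∈ L for every i ≥ 0.

Write s as four blocks A₁ B₁ A₂ B₂ with A₁ = A₂ = a^p and B₁ = B₂ = b^p. Since |vxy| ≤ p, the window vxy lies inside at most two adjacent blocks. Take i = 0 and let t = uxz, so |t| = 4p − |vy| with 1 ≤ |vy| ≤ p. If |t| is odd, t ∉ L immediately, so assume |vy| is even (hence |vy| ≥ 2) and |t|/2 = 2p − |vy|/2, which satisfies p ≤ |t|/2 ≤ 2p − 1.

Case 1 (vxy inside A₁B₁): t = a^(p−j) b^(p−l) a^p b^p with j + l = |vy|. The second half of t has length < 2p, so it is a suffix of the trailing a^p b^p and ends in b; the first half is a^(p−j) b^(p−l) a^((j+l)/2), which ends in a because (j+l)/2 ≥ 1. The halves differ, so t ∉ L.

Case 2 (vxy inside B₁A₂, straddling the middle): t = a^p b^(p−j) a^(p−l) b^p with j + l = |vy|. If t = ww, then w is a prefix of t of length ≥ p, so w begins with a^p; and w is a suffix of t of length ≥ p, so w ends with b^p. That forces |w| ≥ 2p, contradicting |w| = |t|/2 ≤ 2p − 1. So t ∉ L.

Case 3 (vxy inside A₂B₂): t = a^p b^p a^(p−j) b^(p−l) with j + l = |vy|. The first half of t is a prefix of a^p b^p, so it begins with a; the second half is b^((j+l)/2) a^(p−j) b^(p−l), which begins with b. The halves differ, so t ∉ L.

In every case uv⁰xy⁰z = uxz ∉ L.

This contradicts the CFL pumping lemma, which requires uv^i xy^i z ∈ L for all i ≥ 0.
Hence L = {ww : w ∈ {a,b}*} is not context-free. ∎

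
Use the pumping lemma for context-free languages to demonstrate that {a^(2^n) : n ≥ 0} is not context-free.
Assume for contradiction that L is context-free, and let p ≥ 1 be the pumping length given by the pumping lemma for CFLs.
Choose s = a^(2^p). Then s ∈ L and |s| = 2^p ≥ p.
By the CFL pumping lemma, s = uvxyz for some u, v, x, y, z with |vxy| ≤ p, |vy| ≥ 1, and uv^i xy^i z ∈ L for every i ≥ 0.
All symbols are a's, so only lengths matter: let k = |vy|, with 1 ≤ k ≤ |vxy| ≤ p < 2^p.

Take i = 2: |uv²xy²z| = 2^p + k, and 2^p < 2^p + k < 2^p + 2^p = 2^(p+1).
So the length lies strictly between consecutive powers of two and is not a power of 2; uv²xy²z ∉ L.

This contradicts the CFL pumping lemma, which requires uv^i xy^i z ∈ L for all i ≥ 0.
Hence L = {a^(2^n) : n ≥ 0} is not context-free. ∎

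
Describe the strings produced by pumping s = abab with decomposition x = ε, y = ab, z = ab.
{xy^i z : i ≥ 0} = {(ab)^(i+1) : i ≥ 0} = {ab, abab, ababab, ...}

With x = ε, y = ab, z = ab: Pumping 'ab' gives strings of alternating a's and b's.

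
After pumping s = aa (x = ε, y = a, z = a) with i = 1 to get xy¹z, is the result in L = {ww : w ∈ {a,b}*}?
Yes

xy¹z = ε · a · a = aa.
aa splits into halves a · a, which are equal, so it is in L (w = a).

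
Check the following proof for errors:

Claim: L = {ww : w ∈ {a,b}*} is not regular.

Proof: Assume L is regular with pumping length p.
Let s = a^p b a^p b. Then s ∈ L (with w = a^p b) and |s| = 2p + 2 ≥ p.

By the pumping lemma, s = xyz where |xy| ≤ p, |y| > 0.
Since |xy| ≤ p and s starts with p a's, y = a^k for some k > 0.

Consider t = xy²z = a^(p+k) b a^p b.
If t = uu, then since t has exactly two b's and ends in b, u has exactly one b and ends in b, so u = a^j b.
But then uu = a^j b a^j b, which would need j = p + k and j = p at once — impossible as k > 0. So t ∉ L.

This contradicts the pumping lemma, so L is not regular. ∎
The proof is correct.

This proof is valid because:
1. s = a^p b a^p b is in L and is chosen in terms of p, so |s| ≥ p holds for every p
2. The decomposition analysis is correct: |xy| ≤ p forces y to lie inside the leading a's
3. The contradiction is valid: the argument shows a^(p+k) b a^p b cannot be split into two equal halves
4. The conclusion follows logically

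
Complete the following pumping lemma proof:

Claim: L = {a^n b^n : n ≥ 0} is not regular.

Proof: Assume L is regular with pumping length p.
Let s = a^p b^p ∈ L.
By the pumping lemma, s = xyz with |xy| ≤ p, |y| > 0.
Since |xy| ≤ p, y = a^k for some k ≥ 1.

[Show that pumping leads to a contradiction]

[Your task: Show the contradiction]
Consider xy²z = a^(p+k) b^p.

Since k ≥ 1, we have p + k > p.
So xy²z has more a's than b's: (p+k) a's vs p b's.
This means xy²z ∉ L because a^n b^n requires equal counts.

This contradicts the pumping lemma which states xy²z ∈ L.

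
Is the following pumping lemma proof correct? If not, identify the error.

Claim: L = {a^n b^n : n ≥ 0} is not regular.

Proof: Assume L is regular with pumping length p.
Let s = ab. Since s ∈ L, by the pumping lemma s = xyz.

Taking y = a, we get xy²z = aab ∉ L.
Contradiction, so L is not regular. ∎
The proof is INCORRECT.

Error: The string s = ab may be shorter than p.
The pumping lemma only applies to strings with |s| ≥ p, and p is not under our control.
We must choose s in terms of p, e.g. s = a^p b^p, to ensure |s| ≥ p.
(The proof also fixes one particular y; a valid argument must handle every decomposition with |xy| ≤ p and |y| ≥ 1 — for s = a^p b^p this forces y = a^k, and then xy²z = a^(p+k) b^p ∉ L.)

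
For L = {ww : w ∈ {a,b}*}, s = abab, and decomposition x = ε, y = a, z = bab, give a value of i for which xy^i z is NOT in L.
i = 0

xy⁰z = ε · ε · bab = bab; bab has odd length 3, so it cannot be written as ww and is not in L.
(Other choices also work, e.g. i = 2, 3; only i = 1 is guaranteed to stay in L since xy¹z = s.)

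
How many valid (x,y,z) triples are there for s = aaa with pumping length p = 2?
3

For s = 'aaa' with pumping length p = 2:

Constraints: |xy| ≤ 2, |y| > 0

Valid decompositions (|xy| ≤ p, |y| ≥ 1):
  • x='', y='a', z='aa'
  • x='a', y='a', z='a'
  • x='', y='aa', z='a'

Total count: 3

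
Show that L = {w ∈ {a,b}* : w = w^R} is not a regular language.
Assume for contradiction that L is regular, and let p ≥ 1 be the pumping length given by the pumping lemma.
Choose s = a^p b a^p. Then s ∈ L (it reads the same in both directions) and |s| = 2p + 1 ≥ p.
By the pumping lemma, s = xyz for some x, y, z with |xy| ≤ p, |y| ≥ 1, and xy^i z ∈ L for every i ≥ 0.
Since |xy| ≤ p and the first p symbols of s are all a's, y = a^k for some k with 1 ≤ k ≤ p.

Take i = 0: xy⁰z = a^(p − k) b a^p.
Its reversal is a^p b a^(p − k). These differ because the block of a's before the unique b has length p − k in one and p in the other, and p − k ≠ p since k ≥ 1. So xy⁰z is not a palindrome, i.e. xy⁰z ∉ L.

This contradicts the pumping lemma, which requires xy^i z ∈ L for all i ≥ 0.
Hence L = {w ∈ {a,b}* : w = w^R} is not regular. ∎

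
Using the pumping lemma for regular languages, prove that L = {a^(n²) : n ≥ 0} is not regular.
Assume for contradiction that L is regular, and let p ≥ 1 be the pumping length given by the pumping lemma.
Choose s = a^(p²). Then s ∈ L and |s| = p² ≥ p.
By the pumping lemma, s = xyz for some x, y, z with |xy| ≤ p, |y| ≥ 1, and xy^i z ∈ L for every i ≥ 0.
Here y = a^k for some k with 1 ≤ k ≤ |xy| ≤ p.

Take i = 2: |xy²z| = p² + k.
Now p² < p² + k ≤ p² + p < p² + 2p + 1 = (p + 1)².
So |xy²z| lies strictly between the consecutive squares p² and (p + 1)², hence is not a perfect square, and xy²z ∉ L.

This contradicts the pumping lemma, which requires xy^i z ∈ L for all i ≥ 0.
Hence L = {a^(n²) : n ≥ 0} is not regular. ∎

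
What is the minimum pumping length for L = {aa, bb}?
p = 3

For a finite language L, the pumping lemma holds vacuously if p > max|s| for s ∈ L.

The longest string in L = {aa, bb} has length 2.
If p = 3, then no string s ∈ L has |s| ≥ p, so the condition is vacuously true.

The minimum pumping length is p = 3.

Why no smaller p works: for any p ≤ 2, the longest string s ∈ L has |s| = 2 ≥ p, so it would
have to be pumpable; but pumping up (i = 2, 3, ...) produces ever longer strings, which cannot all lie in the
finite language L. So the pumping property fails for every p ≤ 2.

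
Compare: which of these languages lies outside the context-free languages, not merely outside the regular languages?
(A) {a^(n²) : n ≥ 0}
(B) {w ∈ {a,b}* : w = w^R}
(A) {a^(n²) : n ≥ 0}

(A) {a^(n²) : n ≥ 0} requires the CFL pumping lemma.

- {w ∈ {a,b}* : w = w^R} is context-free (but not regular)
  • Can be shown non-regular with the regular pumping lemma
  • After pumping, the string is no longer symmetric

- {a^(n²) : n ≥ 0} is NOT context-free
  • Requires the CFL pumping lemma to prove
  • Gaps between squares grow unboundedly

The CFL pumping lemma is "stronger" in that it can prove non-membership
in the larger class of context-free languages.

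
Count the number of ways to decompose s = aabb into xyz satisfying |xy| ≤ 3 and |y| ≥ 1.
6

For s = 'aabb' with pumping length p = 3:

Constraints: |xy| ≤ 3, |y| > 0

Valid decompositions (|xy| ≤ p, |y| ≥ 1):
  • x='', y='a', z='abb'
  • x='a', y='a', z='bb'
  • x='', y='aa', z='bb'
  • x='aa', y='b', z='b'
  • x='a', y='ab', z='b'
  • x='', y='aab', z='b'

Total count: 6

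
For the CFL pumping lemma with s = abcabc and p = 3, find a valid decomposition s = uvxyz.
u='ab', v='c', x='a', y='b', z='c'

For s = abcabc with pumping length p = 3:

One valid decomposition:
- u = 'ab'
- v = 'c'
- x = 'a'
- y = 'b'
- z = 'c'

Verification:
- uvxyz = 'ab' + 'c' + 'a' + 'b' + 'c' = abcabc ✓
- |vxy| = |'cab'| = 3 ≤ 3 ✓
- |vy| = |'cb'| = 2 > 0 ✓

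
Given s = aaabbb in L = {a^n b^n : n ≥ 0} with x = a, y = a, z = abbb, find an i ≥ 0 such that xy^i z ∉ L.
i = 2

xy²z = a · aa · abbb = aaaabbb; aaaabbb has 4 a's and 3 b's; 4 ≠ 3, so it is not in L.
(Other choices also work, e.g. i = 0, 3; only i = 1 is guaranteed to stay in L since xy¹z = s.)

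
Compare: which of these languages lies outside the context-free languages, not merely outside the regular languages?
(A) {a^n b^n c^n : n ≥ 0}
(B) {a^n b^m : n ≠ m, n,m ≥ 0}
(A) {a^n b^n c^n : n ≥ 0}

(A) {a^n b^n c^n : n ≥ 0} requires the CFL pumping lemma.

- {a^n b^m : n ≠ m, n,m ≥ 0} is context-free (but not regular)
  • Can be shown non-regular with the regular pumping lemma
  • After pumping a's, we can make n = m

- {a^n b^n c^n : n ≥ 0} is NOT context-free
  • Requires the CFL pumping lemma to prove
  • Cannot maintain three equal counts simultaneously

The CFL pumping lemma is "stronger" in that it can prove non-membership
in the larger class of context-free languages.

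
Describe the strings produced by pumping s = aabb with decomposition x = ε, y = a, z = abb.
{xy^i z : i ≥ 0} = {a^(i+1) b^2 : i ≥ 0} = {abb, aabb, aaabb, ...}

With x = ε, y = a, z = abb: Starting with aabb and pumping the first 'a' (z = abb keeps the second 'a'), we get strings with i+1 a's followed by 2 b's for i = 0, 1, 2, ...; note bb is not produced because z always contributes one a.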